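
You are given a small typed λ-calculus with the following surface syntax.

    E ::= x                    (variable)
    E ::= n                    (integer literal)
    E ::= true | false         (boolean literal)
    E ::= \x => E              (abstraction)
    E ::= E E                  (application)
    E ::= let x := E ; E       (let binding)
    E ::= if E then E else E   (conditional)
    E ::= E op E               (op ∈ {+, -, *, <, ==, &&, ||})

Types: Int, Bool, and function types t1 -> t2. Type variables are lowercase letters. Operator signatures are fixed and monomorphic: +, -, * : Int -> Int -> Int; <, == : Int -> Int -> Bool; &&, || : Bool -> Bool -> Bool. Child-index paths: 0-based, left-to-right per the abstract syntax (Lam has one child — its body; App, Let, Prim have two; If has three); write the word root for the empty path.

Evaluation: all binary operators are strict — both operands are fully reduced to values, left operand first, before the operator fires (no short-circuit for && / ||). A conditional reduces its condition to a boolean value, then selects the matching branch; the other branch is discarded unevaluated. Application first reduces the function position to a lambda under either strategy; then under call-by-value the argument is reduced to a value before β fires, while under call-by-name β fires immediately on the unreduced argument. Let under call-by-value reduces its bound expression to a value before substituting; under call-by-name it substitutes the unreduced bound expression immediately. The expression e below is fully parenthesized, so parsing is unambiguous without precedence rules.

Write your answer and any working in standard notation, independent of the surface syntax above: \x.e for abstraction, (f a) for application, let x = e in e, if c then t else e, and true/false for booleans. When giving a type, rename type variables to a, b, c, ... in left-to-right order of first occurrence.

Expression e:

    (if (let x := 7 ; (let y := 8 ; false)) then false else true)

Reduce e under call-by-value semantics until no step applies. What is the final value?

Working:
step 0: (if (let x = 7 in (let y = 8 in false)) then false else true)
step 1: [let@0] (if (let y = 8 in false) then false else true)
step 2: [let@0] (if false then false else true)
step 3: [if@root] true

Answer: true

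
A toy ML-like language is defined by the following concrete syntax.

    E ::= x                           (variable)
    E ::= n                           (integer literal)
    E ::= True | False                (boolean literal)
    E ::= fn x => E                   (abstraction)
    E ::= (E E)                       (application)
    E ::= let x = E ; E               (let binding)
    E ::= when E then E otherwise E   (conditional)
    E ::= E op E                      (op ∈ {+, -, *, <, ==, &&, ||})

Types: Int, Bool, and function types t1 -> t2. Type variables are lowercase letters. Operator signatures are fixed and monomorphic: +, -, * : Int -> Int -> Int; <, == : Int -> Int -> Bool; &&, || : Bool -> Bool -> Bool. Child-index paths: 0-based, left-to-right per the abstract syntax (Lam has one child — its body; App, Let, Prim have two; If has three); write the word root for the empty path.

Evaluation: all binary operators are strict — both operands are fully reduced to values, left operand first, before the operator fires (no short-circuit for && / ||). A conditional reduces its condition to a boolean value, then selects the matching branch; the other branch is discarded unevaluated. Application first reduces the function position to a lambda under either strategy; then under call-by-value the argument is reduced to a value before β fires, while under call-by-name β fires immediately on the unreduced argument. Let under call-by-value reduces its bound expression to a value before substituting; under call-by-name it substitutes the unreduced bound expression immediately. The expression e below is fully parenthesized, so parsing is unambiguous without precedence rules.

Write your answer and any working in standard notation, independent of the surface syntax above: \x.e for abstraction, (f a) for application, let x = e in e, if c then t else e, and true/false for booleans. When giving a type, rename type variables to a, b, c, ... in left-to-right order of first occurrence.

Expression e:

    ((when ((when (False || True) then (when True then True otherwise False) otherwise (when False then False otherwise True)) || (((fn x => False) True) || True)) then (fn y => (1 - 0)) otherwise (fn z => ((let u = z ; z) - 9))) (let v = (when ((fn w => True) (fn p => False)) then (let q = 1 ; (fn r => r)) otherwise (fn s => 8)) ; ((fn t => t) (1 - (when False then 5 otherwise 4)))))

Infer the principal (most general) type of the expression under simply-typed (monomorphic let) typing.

Answer: Int

Working:
  unify Bool ~ Bool
  unify Bool ~ Bool
  unify Bool ~ Bool
  unify Bool ~ Bool
  unify Bool ~ Bool
  unify Bool ~ Bool
  unify Bool ~ Bool
  unify Bool ~ Bool
  unify Bool ~ Bool
\x._ : a -> Bool
  unify a -> Bool ~ Bool -> b
  unify a ~ Bool
  unify Bool ~ b
_ _ : Bool
  unify Bool ~ Bool
  unify Bool ~ Bool
  unify Bool ~ Bool
  unify Bool ~ Bool
  unify Int ~ Int
  unify Int ~ Int
\y._ : c -> Int
z : d
let u : d
z : d
  unify d ~ Int
  unify Int ~ Int
\z._ : Int -> Int
  unify c -> Int ~ Int -> Int
  unify c ~ Int
  unify Int ~ Int
\w._ : e -> Bool
\p._ : f -> Bool
  unify e -> Bool ~ (f -> Bool) -> g
  unify e ~ f -> Bool
  unify Bool ~ g
_ _ : Bool
  unify Bool ~ Bool
let q : Int
r : h
\r._ : h -> h
\s._ : i -> Int
  unify h -> h ~ i -> Int
  unify h ~ i
  unify i ~ Int
let v : Int -> Int
t : j
\t._ : j -> j
  unify Int ~ Int
  unify Bool ~ Bool
  unify Int ~ Int
  unify Int ~ Int
  unify j -> j ~ Int -> k
  unify j ~ Int
  unify Int ~ k
_ _ : Int
  unify Int -> Int ~ Int -> l
  unify Int ~ Int
  unify Int ~ l
_ _ : Int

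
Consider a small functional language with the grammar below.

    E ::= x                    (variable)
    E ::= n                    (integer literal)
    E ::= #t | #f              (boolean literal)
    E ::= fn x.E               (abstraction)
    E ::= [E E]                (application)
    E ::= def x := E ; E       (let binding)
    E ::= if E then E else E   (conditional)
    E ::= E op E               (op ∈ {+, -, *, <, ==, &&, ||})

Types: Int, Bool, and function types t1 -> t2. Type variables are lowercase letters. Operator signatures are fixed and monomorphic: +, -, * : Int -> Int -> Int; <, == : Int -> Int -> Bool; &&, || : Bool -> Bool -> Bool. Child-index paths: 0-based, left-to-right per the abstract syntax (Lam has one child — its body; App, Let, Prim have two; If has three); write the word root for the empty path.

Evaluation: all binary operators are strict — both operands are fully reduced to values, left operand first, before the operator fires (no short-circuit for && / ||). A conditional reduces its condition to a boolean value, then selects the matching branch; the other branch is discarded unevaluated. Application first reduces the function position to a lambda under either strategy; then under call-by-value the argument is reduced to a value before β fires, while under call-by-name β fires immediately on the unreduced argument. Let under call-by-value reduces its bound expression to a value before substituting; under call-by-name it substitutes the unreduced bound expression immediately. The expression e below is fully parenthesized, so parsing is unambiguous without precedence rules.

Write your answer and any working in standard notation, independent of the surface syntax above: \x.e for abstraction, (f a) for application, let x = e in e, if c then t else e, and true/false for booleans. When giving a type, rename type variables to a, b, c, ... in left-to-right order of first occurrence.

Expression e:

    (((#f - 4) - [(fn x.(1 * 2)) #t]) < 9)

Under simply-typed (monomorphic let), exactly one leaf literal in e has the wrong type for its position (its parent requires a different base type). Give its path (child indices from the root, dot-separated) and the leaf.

Working:
  unify Bool ~ Int
  FAIL: mismatch Bool ~ Int

Answer: 0.0.0 : false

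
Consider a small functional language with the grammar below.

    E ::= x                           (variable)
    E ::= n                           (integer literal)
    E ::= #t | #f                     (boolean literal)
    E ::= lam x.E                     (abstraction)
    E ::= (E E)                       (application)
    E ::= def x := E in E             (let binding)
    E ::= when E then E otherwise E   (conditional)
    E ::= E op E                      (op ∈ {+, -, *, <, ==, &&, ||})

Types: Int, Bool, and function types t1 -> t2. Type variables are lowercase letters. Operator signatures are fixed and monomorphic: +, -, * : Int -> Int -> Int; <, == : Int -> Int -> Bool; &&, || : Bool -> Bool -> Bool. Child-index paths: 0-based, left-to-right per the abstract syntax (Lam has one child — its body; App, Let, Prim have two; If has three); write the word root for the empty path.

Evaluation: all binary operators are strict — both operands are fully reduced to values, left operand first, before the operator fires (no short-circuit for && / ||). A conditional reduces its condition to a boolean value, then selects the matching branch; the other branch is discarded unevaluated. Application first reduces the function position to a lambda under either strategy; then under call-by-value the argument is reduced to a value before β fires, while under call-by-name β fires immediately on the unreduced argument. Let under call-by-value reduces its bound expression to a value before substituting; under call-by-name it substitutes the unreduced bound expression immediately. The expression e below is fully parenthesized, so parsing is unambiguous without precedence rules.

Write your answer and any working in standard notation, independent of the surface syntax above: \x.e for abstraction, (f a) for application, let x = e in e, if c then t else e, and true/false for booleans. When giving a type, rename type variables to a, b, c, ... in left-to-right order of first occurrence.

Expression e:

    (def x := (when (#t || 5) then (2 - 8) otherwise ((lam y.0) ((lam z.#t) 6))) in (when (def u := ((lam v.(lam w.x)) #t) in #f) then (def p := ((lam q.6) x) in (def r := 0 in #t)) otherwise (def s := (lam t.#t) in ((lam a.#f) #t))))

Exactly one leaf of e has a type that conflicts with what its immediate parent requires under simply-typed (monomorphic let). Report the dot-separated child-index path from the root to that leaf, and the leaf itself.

Working:
  unify Bool ~ Bool
  unify Int ~ Bool
  FAIL: mismatch Int ~ Bool

Answer: 0.0.1 : 5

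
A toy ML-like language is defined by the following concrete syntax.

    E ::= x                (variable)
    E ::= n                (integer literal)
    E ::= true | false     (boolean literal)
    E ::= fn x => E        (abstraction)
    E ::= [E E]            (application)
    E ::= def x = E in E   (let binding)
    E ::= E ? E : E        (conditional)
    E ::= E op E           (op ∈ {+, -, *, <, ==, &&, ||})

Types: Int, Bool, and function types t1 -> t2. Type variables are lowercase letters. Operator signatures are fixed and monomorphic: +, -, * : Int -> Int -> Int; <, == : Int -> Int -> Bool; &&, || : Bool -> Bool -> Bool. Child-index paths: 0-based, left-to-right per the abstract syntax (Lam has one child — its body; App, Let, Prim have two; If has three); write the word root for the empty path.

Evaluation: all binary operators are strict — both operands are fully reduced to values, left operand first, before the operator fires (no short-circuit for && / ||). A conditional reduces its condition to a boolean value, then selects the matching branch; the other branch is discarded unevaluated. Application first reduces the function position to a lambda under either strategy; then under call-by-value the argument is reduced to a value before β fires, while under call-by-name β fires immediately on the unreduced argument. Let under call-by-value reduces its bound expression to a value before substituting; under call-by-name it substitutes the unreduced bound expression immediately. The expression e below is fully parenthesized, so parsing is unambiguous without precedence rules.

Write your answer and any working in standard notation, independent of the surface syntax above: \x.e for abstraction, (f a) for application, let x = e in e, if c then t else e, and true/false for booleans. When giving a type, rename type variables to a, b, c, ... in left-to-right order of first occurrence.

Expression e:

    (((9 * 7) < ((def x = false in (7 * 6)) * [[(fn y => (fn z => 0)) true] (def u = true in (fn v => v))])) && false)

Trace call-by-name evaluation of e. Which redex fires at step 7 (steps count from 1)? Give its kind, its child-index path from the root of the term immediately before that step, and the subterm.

Answer: delta at 0 : (63 < 0)

Working:
step 0: (((9 * 7) < ((let x = false in (7 * 6)) * (((\y.(\z.0)) true) (let u = true in (\v.v))))) && false)
step 1: [delta@0.0] ((63 < ((let x = false in (7 * 6)) * (((\y.(\z.0)) true) (let u = true in (\v.v))))) && false)
step 2: [let@0.1.0] ((63 < ((7 * 6) * (((\y.(\z.0)) true) (let u = true in (\v.v))))) && false)
step 3: [delta@0.1.0] ((63 < (42 * (((\y.(\z.0)) true) (let u = true in (\v.v))))) && false)
step 4: [beta@0.1.1.0] ((63 < (42 * ((\z.0) (let u = true in (\v.v))))) && false)
step 5: [beta@0.1.1] ((63 < (42 * 0)) && false)
step 6: [delta@0.1] ((63 < 0) && false)
step 7: [delta@0] (false && false)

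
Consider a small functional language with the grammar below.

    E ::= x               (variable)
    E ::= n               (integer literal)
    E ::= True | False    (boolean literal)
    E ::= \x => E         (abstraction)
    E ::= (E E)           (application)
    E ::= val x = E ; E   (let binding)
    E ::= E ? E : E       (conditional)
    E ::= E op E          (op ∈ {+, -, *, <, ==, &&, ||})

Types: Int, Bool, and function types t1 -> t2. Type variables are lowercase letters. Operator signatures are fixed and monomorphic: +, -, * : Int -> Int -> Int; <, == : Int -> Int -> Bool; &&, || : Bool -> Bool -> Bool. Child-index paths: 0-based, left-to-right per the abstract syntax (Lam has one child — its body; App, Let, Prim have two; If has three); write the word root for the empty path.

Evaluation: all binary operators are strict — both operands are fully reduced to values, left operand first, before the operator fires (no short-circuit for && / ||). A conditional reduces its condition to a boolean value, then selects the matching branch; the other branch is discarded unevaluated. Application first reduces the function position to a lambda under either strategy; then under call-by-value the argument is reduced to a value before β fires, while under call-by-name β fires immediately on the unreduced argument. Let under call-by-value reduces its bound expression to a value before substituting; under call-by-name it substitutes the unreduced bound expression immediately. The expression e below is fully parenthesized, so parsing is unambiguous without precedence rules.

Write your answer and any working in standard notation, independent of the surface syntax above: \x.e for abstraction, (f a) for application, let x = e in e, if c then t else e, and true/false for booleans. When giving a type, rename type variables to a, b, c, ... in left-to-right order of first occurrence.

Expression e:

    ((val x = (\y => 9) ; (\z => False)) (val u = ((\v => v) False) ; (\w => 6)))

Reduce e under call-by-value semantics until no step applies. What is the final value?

Answer: false

Trace:
step 0: ((let x = (\y.9) in (\z.false)) (let u = ((\v.v) false) in (\w.6)))
step 1: [let@0] ((\z.false) (let u = ((\v.v) false) in (\w.6)))
step 2: [beta@1.0] ((\z.false) (let u = false in (\w.6)))
step 3: [let@1] ((\z.false) (\w.6))
step 4: [beta@root] false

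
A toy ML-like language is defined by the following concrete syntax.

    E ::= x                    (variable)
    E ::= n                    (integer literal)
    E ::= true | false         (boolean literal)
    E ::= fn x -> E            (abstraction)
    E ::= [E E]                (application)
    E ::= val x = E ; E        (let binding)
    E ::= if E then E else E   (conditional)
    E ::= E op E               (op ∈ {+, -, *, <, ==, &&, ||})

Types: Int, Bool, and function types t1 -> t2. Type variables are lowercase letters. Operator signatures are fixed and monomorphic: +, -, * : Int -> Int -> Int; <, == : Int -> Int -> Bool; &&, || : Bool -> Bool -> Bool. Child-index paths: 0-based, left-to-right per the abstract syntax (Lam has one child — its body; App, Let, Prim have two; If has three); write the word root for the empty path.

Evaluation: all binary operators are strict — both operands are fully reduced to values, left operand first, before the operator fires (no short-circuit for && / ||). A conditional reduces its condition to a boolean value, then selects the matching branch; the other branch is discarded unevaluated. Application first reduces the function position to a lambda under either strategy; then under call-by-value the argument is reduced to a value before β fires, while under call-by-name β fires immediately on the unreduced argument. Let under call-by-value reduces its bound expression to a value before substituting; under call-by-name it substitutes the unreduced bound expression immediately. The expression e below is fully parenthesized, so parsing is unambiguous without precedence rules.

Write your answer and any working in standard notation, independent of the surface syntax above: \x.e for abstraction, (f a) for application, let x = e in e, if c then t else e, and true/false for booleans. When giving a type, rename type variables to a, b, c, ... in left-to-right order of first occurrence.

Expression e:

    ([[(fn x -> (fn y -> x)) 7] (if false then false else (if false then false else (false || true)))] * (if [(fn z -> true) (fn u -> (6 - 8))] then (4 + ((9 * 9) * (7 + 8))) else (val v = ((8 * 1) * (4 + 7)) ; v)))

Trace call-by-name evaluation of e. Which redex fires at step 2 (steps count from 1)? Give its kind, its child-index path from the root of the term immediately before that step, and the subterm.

Trace:
step 0: ((((\x.(\y.x)) 7) (if false then false else (if false then false else (false || true)))) * (if ((\z.true) (\u.(6 - 8))) then (4 + ((9 * 9) * (7 + 8))) else (let v = ((8 * 1) * (4 + 7)) in v)))
step 1: [beta@0.0] (((\y.7) (if false then false else (if false then false else (false || true)))) * (if ((\z.true) (\u.(6 - 8))) then (4 + ((9 * 9) * (7 + 8))) else (let v = ((8 * 1) * (4 + 7)) in v)))
step 2: [beta@0] (7 * (if ((\z.true) (\u.(6 - 8))) then (4 + ((9 * 9) * (7 + 8))) else (let v = ((8 * 1) * (4 + 7)) in v)))

Answer: beta at 0 : ((\y.7) (if false then false else (if false then false else (false || true))))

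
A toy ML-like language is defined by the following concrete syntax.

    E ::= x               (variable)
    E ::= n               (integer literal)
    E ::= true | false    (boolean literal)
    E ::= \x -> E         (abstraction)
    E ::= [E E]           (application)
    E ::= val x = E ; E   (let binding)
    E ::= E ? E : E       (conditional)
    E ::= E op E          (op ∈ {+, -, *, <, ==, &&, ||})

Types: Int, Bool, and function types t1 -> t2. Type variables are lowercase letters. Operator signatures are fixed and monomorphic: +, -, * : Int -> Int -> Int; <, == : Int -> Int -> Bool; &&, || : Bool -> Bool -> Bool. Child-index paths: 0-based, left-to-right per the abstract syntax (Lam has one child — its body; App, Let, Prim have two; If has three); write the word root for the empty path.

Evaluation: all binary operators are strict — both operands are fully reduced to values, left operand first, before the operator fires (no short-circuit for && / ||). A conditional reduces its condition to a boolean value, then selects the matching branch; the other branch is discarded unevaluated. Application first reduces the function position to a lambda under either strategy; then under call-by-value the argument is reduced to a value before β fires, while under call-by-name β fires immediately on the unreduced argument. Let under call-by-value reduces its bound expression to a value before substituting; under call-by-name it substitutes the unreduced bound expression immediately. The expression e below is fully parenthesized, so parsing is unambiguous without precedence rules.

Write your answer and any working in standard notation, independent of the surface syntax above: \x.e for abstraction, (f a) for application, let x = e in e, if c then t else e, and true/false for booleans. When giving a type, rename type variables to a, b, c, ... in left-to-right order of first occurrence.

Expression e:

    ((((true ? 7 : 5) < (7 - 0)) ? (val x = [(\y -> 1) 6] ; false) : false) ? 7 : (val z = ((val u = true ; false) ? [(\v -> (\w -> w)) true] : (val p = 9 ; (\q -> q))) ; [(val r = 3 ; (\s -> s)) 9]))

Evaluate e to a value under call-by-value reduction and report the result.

Derivation:
step 0: (if (if ((if true then 7 else 5) < (7 - 0)) then (let x = ((\y.1) 6) in false) else false) then 7 else (let z = (if (let u = true in false) then ((\v.(\w.w)) true) else (let p = 9 in (\q.q))) in ((let r = 3 in (\s.s)) 9)))
step 1: [if@0.0.0] (if (if (7 < (7 - 0)) then (let x = ((\y.1) 6) in false) else false) then 7 else (let z = (if (let u = true in false) then ((\v.(\w.w)) true) else (let p = 9 in (\q.q))) in ((let r = 3 in (\s.s)) 9)))
step 2: [delta@0.0.1] (if (if (7 < 7) then (let x = ((\y.1) 6) in false) else false) then 7 else (let z = (if (let u = true in false) then ((\v.(\w.w)) true) else (let p = 9 in (\q.q))) in ((let r = 3 in (\s.s)) 9)))
step 3: [delta@0.0] (if (if false then (let x = ((\y.1) 6) in false) else false) then 7 else (let z = (if (let u = true in false) then ((\v.(\w.w)) true) else (let p = 9 in (\q.q))) in ((let r = 3 in (\s.s)) 9)))
step 4: [if@0] (if false then 7 else (let z = (if (let u = true in false) then ((\v.(\w.w)) true) else (let p = 9 in (\q.q))) in ((let r = 3 in (\s.s)) 9)))
step 5: [if@root] (let z = (if (let u = true in false) then ((\v.(\w.w)) true) else (let p = 9 in (\q.q))) in ((let r = 3 in (\s.s)) 9))
step 6: [let@0.0] (let z = (if false then ((\v.(\w.w)) true) else (let p = 9 in (\q.q))) in ((let r = 3 in (\s.s)) 9))
step 7: [if@0] (let z = (let p = 9 in (\q.q)) in ((let r = 3 in (\s.s)) 9))
step 8: [let@0] (let z = (\q.q) in ((let r = 3 in (\s.s)) 9))
step 9: [let@root] ((let r = 3 in (\s.s)) 9)
step 10: [let@0] ((\s.s) 9)
step 11: [beta@root] 9

Answer: 9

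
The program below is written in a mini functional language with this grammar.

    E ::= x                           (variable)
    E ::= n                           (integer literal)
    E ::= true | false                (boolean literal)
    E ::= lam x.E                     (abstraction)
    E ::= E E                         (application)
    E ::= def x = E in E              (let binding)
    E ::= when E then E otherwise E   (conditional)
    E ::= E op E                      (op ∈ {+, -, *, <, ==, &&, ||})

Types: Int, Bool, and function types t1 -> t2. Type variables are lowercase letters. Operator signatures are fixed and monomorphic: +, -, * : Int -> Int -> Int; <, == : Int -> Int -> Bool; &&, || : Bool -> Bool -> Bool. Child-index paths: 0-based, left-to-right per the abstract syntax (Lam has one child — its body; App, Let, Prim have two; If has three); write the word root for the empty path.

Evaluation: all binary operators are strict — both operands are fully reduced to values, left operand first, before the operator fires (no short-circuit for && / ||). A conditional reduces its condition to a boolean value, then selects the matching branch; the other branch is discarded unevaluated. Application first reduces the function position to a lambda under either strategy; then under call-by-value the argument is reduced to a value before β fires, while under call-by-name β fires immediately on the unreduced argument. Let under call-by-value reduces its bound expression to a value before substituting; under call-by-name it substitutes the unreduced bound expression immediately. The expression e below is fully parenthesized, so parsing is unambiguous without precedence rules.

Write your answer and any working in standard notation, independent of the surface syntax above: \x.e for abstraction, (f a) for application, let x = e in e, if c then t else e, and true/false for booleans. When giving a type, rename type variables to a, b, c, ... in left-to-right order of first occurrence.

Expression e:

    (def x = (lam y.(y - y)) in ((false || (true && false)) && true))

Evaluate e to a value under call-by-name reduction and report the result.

Working:
step 0: (let x = (\y.(y - y)) in ((false || (true && false)) && true))
step 1: [let@root] ((false || (true && false)) && true)
step 2: [delta@0.1] ((false || false) && true)
step 3: [delta@0] (false && true)
step 4: [delta@root] false

Answer: false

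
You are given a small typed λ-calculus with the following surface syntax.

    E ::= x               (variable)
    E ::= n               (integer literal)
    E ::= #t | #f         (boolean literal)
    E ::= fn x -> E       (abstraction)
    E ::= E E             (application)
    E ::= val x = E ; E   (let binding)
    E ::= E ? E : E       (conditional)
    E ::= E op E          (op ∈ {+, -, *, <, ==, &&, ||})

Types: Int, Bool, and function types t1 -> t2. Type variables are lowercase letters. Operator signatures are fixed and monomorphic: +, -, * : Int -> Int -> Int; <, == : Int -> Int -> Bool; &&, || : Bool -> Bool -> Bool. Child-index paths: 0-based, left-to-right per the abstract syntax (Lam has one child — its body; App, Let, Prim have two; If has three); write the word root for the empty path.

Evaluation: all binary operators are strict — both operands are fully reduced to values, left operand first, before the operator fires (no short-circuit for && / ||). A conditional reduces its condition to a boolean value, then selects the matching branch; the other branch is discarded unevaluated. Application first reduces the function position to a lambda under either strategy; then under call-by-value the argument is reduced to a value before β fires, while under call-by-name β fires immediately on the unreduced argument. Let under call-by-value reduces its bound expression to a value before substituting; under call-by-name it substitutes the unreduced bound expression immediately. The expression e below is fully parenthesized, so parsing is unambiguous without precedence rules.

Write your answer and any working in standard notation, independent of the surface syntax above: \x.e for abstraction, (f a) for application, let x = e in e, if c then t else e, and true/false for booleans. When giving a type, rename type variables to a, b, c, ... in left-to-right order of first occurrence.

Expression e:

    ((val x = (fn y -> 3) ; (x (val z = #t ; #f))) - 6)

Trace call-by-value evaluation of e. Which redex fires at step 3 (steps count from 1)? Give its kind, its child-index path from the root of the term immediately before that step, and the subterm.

Answer: beta at 0 : ((\y.3) false)

Derivation:
step 0: ((let x = (\y.3) in (x (let z = true in false))) - 6)
step 1: [let@0] (((\y.3) (let z = true in false)) - 6)
step 2: [let@0.1] (((\y.3) false) - 6)
step 3: [beta@0] (3 - 6)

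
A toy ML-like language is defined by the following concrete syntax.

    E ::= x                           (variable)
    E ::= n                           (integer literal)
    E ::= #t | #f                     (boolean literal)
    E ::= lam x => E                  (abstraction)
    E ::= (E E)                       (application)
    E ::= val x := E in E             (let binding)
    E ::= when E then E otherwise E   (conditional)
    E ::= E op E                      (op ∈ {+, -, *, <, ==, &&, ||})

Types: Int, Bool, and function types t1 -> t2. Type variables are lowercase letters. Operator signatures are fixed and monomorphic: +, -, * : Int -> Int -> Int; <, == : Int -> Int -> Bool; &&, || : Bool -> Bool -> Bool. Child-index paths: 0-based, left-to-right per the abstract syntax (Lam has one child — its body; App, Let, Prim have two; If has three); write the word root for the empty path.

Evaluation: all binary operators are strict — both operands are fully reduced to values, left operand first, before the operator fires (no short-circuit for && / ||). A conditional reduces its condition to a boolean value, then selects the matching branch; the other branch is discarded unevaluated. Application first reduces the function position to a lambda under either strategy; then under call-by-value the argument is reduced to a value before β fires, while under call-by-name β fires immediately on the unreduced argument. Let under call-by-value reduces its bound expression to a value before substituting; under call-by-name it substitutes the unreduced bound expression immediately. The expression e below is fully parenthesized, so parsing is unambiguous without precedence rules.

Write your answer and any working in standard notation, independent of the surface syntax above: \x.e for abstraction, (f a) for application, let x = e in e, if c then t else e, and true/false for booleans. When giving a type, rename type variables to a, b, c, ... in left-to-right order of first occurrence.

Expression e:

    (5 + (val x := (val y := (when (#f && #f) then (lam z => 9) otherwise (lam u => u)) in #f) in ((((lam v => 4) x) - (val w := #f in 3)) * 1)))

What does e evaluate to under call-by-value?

Answer: 6

Working:
step 0: (5 + (let x = (let y = (if (false && false) then (\z.9) else (\u.u)) in false) in ((((\v.4) x) - (let w = false in 3)) * 1)))
step 1: [delta@1.0.0.0] (5 + (let x = (let y = (if false then (\z.9) else (\u.u)) in false) in ((((\v.4) x) - (let w = false in 3)) * 1)))
step 2: [if@1.0.0] (5 + (let x = (let y = (\u.u) in false) in ((((\v.4) x) - (let w = false in 3)) * 1)))
step 3: [let@1.0] (5 + (let x = false in ((((\v.4) x) - (let w = false in 3)) * 1)))
step 4: [let@1] (5 + ((((\v.4) false) - (let w = false in 3)) * 1))
step 5: [beta@1.0.0] (5 + ((4 - (let w = false in 3)) * 1))
step 6: [let@1.0.1] (5 + ((4 - 3) * 1))
step 7: [delta@1.0] (5 + (1 * 1))
step 8: [delta@1] (5 + 1)
step 9: [delta@root] 6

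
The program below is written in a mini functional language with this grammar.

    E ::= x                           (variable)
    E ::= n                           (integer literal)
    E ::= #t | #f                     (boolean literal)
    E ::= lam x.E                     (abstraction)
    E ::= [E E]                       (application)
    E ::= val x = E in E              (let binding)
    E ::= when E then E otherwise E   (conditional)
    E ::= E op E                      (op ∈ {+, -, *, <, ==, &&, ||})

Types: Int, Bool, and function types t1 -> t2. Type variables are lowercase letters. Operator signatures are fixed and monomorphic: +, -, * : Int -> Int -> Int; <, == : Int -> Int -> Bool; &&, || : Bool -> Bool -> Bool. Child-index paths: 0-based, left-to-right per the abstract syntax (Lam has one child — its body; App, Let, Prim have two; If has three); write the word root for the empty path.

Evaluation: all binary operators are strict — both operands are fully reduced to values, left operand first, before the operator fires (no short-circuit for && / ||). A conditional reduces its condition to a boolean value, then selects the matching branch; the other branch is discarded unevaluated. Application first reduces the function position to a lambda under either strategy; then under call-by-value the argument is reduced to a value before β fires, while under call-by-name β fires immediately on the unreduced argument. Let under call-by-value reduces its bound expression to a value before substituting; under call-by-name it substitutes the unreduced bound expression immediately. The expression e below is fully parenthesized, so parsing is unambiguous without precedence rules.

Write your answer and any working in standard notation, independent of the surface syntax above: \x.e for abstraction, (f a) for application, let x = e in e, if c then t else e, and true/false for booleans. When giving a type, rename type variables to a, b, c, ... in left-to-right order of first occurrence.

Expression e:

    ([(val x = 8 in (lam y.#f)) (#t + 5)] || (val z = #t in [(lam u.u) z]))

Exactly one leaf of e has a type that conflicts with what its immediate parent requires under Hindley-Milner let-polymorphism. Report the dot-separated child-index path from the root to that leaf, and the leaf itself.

Derivation:
let x : Int
\y._ : a -> Bool
  unify Bool ~ Int
  FAIL: mismatch Bool ~ Int

Answer: 0.1.0 : true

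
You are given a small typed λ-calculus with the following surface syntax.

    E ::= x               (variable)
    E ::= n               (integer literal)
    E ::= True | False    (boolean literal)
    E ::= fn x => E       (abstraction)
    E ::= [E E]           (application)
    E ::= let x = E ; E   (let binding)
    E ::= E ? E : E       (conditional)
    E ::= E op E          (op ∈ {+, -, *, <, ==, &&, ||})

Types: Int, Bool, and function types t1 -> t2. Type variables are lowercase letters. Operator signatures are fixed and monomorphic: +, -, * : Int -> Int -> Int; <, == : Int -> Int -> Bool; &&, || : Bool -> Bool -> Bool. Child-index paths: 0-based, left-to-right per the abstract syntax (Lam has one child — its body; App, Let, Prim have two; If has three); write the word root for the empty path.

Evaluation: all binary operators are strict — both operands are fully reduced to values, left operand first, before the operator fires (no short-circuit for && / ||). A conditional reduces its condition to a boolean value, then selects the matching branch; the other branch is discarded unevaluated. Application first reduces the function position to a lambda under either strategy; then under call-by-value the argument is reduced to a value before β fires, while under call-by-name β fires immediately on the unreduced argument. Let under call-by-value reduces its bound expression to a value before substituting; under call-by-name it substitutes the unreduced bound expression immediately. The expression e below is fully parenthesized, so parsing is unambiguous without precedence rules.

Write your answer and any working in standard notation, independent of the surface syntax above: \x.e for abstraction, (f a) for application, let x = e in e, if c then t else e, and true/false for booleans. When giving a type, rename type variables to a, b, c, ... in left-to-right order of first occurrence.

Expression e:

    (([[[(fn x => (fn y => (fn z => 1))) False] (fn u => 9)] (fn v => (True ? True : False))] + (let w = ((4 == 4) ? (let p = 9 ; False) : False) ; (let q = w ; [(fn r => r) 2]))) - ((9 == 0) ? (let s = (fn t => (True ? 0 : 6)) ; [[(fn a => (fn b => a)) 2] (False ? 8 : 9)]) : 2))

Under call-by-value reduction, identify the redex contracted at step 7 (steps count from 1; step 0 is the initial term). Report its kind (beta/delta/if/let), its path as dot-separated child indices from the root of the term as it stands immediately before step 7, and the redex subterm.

Working:
step 0: ((((((\x.(\y.(\z.1))) false) (\u.9)) (\v.(if true then true else false))) + (let w = (if (4 == 4) then (let p = 9 in false) else false) in (let q = w in ((\r.r) 2)))) - (if (9 == 0) then (let s = (\t.(if true then 0 else 6)) in (((\a.(\b.a)) 2) (if false then 8 else 9))) else 2))
step 1: [beta@0.0.0.0] (((((\y.(\z.1)) (\u.9)) (\v.(if true then true else false))) + (let w = (if (4 == 4) then (let p = 9 in false) else false) in (let q = w in ((\r.r) 2)))) - (if (9 == 0) then (let s = (\t.(if true then 0 else 6)) in (((\a.(\b.a)) 2) (if false then 8 else 9))) else 2))
step 2: [beta@0.0.0] ((((\z.1) (\v.(if true then true else false))) + (let w = (if (4 == 4) then (let p = 9 in false) else false) in (let q = w in ((\r.r) 2)))) - (if (9 == 0) then (let s = (\t.(if true then 0 else 6)) in (((\a.(\b.a)) 2) (if false then 8 else 9))) else 2))
step 3: [beta@0.0] ((1 + (let w = (if (4 == 4) then (let p = 9 in false) else false) in (let q = w in ((\r.r) 2)))) - (if (9 == 0) then (let s = (\t.(if true then 0 else 6)) in (((\a.(\b.a)) 2) (if false then 8 else 9))) else 2))
step 4: [delta@0.1.0.0] ((1 + (let w = (if true then (let p = 9 in false) else false) in (let q = w in ((\r.r) 2)))) - (if (9 == 0) then (let s = (\t.(if true then 0 else 6)) in (((\a.(\b.a)) 2) (if false then 8 else 9))) else 2))
step 5: [if@0.1.0] ((1 + (let w = (let p = 9 in false) in (let q = w in ((\r.r) 2)))) - (if (9 == 0) then (let s = (\t.(if true then 0 else 6)) in (((\a.(\b.a)) 2) (if false then 8 else 9))) else 2))
step 6: [let@0.1.0] ((1 + (let w = false in (let q = w in ((\r.r) 2)))) - (if (9 == 0) then (let s = (\t.(if true then 0 else 6)) in (((\a.(\b.a)) 2) (if false then 8 else 9))) else 2))
step 7: [let@0.1] ((1 + (let q = false in ((\r.r) 2))) - (if (9 == 0) then (let s = (\t.(if true then 0 else 6)) in (((\a.(\b.a)) 2) (if false then 8 else 9))) else 2))

Answer: let at 0.1 : (let w = false in (let q = w in ((\r.r) 2)))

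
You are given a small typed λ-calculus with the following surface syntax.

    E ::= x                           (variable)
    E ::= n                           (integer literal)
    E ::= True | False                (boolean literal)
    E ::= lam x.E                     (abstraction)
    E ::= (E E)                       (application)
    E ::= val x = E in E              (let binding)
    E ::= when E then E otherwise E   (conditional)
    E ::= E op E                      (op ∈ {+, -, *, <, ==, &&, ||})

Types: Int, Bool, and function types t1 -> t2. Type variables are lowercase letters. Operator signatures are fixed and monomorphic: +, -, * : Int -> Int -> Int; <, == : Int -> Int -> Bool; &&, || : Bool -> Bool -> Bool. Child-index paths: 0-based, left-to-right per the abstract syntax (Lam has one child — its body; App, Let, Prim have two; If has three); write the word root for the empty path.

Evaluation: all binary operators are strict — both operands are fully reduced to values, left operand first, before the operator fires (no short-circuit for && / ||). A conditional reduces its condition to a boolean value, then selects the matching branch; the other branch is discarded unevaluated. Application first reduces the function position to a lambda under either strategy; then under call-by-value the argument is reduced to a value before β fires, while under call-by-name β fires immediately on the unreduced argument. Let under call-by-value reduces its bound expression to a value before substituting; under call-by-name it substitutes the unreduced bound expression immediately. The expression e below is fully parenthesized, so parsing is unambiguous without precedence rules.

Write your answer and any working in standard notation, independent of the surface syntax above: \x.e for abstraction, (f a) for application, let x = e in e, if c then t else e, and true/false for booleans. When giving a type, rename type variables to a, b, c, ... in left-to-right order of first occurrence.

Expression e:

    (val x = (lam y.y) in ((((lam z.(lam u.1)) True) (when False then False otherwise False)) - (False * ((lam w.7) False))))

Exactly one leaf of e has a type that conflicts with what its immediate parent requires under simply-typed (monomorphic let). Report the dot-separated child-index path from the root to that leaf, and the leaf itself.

Answer: 1.1.0 : false

Working:
y : a
\y._ : a -> a
let x : a -> a
\u._ : c -> Int
\z._ : b -> c -> Int
  unify b -> c -> Int ~ Bool -> d
  unify b ~ Bool
  unify c -> Int ~ d
_ _ : c -> Int
  unify Bool ~ Bool
  unify Bool ~ Bool
  unify c -> Int ~ Bool -> e
  unify c ~ Bool
  unify Int ~ e
_ _ : Int
  unify Int ~ Int
  unify Bool ~ Int
  FAIL: mismatch Bool ~ Int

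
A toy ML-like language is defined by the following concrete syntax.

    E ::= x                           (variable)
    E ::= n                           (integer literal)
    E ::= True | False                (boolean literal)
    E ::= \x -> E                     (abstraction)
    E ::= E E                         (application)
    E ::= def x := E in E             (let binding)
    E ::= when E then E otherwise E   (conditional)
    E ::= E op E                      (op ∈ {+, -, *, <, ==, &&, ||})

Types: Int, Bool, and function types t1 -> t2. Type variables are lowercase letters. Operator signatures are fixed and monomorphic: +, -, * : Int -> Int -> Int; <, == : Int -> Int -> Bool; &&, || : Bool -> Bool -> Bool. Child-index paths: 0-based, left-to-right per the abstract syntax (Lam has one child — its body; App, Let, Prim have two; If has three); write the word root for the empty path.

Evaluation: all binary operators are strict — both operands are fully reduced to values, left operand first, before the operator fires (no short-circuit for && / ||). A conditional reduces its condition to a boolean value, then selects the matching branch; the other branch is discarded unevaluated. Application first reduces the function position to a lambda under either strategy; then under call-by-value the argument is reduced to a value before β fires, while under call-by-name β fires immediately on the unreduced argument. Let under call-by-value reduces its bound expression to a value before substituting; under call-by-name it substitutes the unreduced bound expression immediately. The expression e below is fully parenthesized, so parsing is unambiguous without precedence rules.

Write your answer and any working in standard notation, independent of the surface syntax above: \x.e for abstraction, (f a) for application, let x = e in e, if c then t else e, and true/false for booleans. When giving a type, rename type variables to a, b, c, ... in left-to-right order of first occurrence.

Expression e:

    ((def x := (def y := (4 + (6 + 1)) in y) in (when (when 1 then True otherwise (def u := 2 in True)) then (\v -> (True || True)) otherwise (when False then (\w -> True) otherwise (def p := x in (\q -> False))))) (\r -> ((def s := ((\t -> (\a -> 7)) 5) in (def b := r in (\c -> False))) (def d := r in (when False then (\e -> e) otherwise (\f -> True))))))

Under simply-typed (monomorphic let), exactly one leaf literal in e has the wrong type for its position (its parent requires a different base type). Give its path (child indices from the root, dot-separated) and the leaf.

Trace:
  unify Int ~ Int
  unify Int ~ Int
  unify Int ~ Int
  unify Int ~ Int
let y : Int
y : Int
let x : Int
  unify Int ~ Bool
  FAIL: mismatch Int ~ Bool

Answer: 0.1.0.0 : 1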